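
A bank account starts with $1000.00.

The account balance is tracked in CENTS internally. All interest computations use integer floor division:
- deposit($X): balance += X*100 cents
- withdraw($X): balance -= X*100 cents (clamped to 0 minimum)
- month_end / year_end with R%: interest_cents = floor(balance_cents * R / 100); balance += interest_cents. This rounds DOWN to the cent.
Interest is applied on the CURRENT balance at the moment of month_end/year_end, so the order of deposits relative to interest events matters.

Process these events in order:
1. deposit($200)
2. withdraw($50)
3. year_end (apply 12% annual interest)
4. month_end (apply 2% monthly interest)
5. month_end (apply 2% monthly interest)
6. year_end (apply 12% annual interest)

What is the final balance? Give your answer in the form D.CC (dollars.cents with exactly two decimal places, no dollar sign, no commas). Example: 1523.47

After 1 (deposit($200)): balance=$1200.00 total_interest=$0.00
After 2 (withdraw($50)): balance=$1150.00 total_interest=$0.00
After 3 (year_end (apply 12% annual interest)): balance=$1288.00 total_interest=$138.00
After 4 (month_end (apply 2% monthly interest)): balance=$1313.76 total_interest=$163.76
After 5 (month_end (apply 2% monthly interest)): balance=$1340.03 total_interest=$190.03
After 6 (year_end (apply 12% annual interest)): balance=$1500.83 total_interest=$350.83

Answer: 1500.83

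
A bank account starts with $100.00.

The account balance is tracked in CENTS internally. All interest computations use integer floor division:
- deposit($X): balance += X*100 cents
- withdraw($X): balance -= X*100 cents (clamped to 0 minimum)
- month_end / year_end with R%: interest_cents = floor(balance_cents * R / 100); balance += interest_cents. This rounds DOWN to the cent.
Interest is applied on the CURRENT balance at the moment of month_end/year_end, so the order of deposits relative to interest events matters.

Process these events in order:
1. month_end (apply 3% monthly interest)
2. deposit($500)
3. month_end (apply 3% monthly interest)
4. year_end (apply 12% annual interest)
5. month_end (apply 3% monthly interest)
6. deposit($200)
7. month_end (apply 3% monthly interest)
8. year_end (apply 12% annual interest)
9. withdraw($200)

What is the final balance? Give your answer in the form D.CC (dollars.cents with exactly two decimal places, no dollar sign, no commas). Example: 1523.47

Answer: 857.24

Derivation:
After 1 (month_end (apply 3% monthly interest)): balance=$103.00 total_interest=$3.00
After 2 (deposit($500)): balance=$603.00 total_interest=$3.00
After 3 (month_end (apply 3% monthly interest)): balance=$621.09 total_interest=$21.09
After 4 (year_end (apply 12% annual interest)): balance=$695.62 total_interest=$95.62
After 5 (month_end (apply 3% monthly interest)): balance=$716.48 total_interest=$116.48
After 6 (deposit($200)): balance=$916.48 total_interest=$116.48
After 7 (month_end (apply 3% monthly interest)): balance=$943.97 total_interest=$143.97
After 8 (year_end (apply 12% annual interest)): balance=$1057.24 total_interest=$257.24
After 9 (withdraw($200)): balance=$857.24 total_interest=$257.24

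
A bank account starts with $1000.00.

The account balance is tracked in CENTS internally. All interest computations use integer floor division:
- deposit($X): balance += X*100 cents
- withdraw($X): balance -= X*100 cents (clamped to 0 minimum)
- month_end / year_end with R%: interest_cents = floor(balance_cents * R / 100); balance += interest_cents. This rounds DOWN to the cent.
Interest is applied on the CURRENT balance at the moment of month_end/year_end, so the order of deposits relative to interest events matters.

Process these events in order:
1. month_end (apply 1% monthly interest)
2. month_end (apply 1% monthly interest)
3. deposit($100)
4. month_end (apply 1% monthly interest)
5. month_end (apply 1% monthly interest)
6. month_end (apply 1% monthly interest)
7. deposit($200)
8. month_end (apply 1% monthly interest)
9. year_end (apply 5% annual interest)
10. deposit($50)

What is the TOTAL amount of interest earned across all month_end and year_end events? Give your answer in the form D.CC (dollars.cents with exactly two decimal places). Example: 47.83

Answer: 135.94

Derivation:
After 1 (month_end (apply 1% monthly interest)): balance=$1010.00 total_interest=$10.00
After 2 (month_end (apply 1% monthly interest)): balance=$1020.10 total_interest=$20.10
After 3 (deposit($100)): balance=$1120.10 total_interest=$20.10
After 4 (month_end (apply 1% monthly interest)): balance=$1131.30 total_interest=$31.30
After 5 (month_end (apply 1% monthly interest)): balance=$1142.61 total_interest=$42.61
After 6 (month_end (apply 1% monthly interest)): balance=$1154.03 total_interest=$54.03
After 7 (deposit($200)): balance=$1354.03 total_interest=$54.03
After 8 (month_end (apply 1% monthly interest)): balance=$1367.57 total_interest=$67.57
After 9 (year_end (apply 5% annual interest)): balance=$1435.94 total_interest=$135.94
After 10 (deposit($50)): balance=$1485.94 total_interest=$135.94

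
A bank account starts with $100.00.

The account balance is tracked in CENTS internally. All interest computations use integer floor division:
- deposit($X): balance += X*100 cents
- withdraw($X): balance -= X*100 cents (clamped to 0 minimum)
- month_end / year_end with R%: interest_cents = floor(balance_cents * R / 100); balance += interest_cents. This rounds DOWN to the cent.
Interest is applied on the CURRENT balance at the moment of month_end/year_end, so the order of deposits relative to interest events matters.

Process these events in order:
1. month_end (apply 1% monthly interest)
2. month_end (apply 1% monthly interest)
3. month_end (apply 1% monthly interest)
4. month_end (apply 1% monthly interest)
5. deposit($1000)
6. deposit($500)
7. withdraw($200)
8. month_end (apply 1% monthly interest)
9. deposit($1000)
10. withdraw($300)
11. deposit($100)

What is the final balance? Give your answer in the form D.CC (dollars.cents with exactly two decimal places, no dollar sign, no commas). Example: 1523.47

After 1 (month_end (apply 1% monthly interest)): balance=$101.00 total_interest=$1.00
After 2 (month_end (apply 1% monthly interest)): balance=$102.01 total_interest=$2.01
After 3 (month_end (apply 1% monthly interest)): balance=$103.03 total_interest=$3.03
After 4 (month_end (apply 1% monthly interest)): balance=$104.06 total_interest=$4.06
After 5 (deposit($1000)): balance=$1104.06 total_interest=$4.06
After 6 (deposit($500)): balance=$1604.06 total_interest=$4.06
After 7 (withdraw($200)): balance=$1404.06 total_interest=$4.06
After 8 (month_end (apply 1% monthly interest)): balance=$1418.10 total_interest=$18.10
After 9 (deposit($1000)): balance=$2418.10 total_interest=$18.10
After 10 (withdraw($300)): balance=$2118.10 total_interest=$18.10
After 11 (deposit($100)): balance=$2218.10 total_interest=$18.10

Answer: 2218.10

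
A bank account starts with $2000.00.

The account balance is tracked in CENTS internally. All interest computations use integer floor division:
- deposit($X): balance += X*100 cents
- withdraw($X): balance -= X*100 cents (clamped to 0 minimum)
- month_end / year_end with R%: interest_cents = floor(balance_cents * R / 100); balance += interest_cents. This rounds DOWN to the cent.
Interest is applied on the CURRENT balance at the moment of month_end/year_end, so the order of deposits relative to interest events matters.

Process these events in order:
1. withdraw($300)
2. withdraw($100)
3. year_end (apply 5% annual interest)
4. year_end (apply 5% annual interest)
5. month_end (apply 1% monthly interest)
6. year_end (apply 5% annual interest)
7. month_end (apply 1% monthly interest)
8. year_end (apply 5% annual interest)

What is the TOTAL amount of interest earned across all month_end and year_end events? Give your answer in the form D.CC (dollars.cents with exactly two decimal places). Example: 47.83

Answer: 383.89

Derivation:
After 1 (withdraw($300)): balance=$1700.00 total_interest=$0.00
After 2 (withdraw($100)): balance=$1600.00 total_interest=$0.00
After 3 (year_end (apply 5% annual interest)): balance=$1680.00 total_interest=$80.00
After 4 (year_end (apply 5% annual interest)): balance=$1764.00 total_interest=$164.00
After 5 (month_end (apply 1% monthly interest)): balance=$1781.64 total_interest=$181.64
After 6 (year_end (apply 5% annual interest)): balance=$1870.72 total_interest=$270.72
After 7 (month_end (apply 1% monthly interest)): balance=$1889.42 total_interest=$289.42
After 8 (year_end (apply 5% annual interest)): balance=$1983.89 total_interest=$383.89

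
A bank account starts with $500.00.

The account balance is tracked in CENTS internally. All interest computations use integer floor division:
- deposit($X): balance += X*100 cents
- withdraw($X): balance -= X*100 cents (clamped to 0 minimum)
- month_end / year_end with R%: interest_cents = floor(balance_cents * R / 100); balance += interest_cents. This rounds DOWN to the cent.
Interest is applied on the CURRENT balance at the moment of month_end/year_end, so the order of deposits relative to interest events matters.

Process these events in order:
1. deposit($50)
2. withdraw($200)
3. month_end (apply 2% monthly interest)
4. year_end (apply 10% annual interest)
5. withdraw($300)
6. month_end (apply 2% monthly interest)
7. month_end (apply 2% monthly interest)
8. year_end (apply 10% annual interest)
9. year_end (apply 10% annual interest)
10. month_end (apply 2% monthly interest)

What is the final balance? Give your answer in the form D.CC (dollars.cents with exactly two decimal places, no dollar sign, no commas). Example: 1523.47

After 1 (deposit($50)): balance=$550.00 total_interest=$0.00
After 2 (withdraw($200)): balance=$350.00 total_interest=$0.00
After 3 (month_end (apply 2% monthly interest)): balance=$357.00 total_interest=$7.00
After 4 (year_end (apply 10% annual interest)): balance=$392.70 total_interest=$42.70
After 5 (withdraw($300)): balance=$92.70 total_interest=$42.70
After 6 (month_end (apply 2% monthly interest)): balance=$94.55 total_interest=$44.55
After 7 (month_end (apply 2% monthly interest)): balance=$96.44 total_interest=$46.44
After 8 (year_end (apply 10% annual interest)): balance=$106.08 total_interest=$56.08
After 9 (year_end (apply 10% annual interest)): balance=$116.68 total_interest=$66.68
After 10 (month_end (apply 2% monthly interest)): balance=$119.01 total_interest=$69.01

Answer: 119.01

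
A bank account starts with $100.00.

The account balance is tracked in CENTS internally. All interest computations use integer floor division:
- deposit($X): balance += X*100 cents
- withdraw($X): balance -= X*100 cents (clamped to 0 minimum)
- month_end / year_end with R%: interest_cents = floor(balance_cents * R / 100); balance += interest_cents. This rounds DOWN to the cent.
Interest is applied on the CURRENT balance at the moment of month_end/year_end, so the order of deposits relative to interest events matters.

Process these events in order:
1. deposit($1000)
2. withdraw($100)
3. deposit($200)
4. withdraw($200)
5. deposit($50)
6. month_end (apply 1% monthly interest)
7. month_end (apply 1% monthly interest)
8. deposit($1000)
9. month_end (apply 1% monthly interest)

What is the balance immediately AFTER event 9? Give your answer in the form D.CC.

Answer: 2091.81

Derivation:
After 1 (deposit($1000)): balance=$1100.00 total_interest=$0.00
After 2 (withdraw($100)): balance=$1000.00 total_interest=$0.00
After 3 (deposit($200)): balance=$1200.00 total_interest=$0.00
After 4 (withdraw($200)): balance=$1000.00 total_interest=$0.00
After 5 (deposit($50)): balance=$1050.00 total_interest=$0.00
After 6 (month_end (apply 1% monthly interest)): balance=$1060.50 total_interest=$10.50
After 7 (month_end (apply 1% monthly interest)): balance=$1071.10 total_interest=$21.10
After 8 (deposit($1000)): balance=$2071.10 total_interest=$21.10
After 9 (month_end (apply 1% monthly interest)): balance=$2091.81 total_interest=$41.81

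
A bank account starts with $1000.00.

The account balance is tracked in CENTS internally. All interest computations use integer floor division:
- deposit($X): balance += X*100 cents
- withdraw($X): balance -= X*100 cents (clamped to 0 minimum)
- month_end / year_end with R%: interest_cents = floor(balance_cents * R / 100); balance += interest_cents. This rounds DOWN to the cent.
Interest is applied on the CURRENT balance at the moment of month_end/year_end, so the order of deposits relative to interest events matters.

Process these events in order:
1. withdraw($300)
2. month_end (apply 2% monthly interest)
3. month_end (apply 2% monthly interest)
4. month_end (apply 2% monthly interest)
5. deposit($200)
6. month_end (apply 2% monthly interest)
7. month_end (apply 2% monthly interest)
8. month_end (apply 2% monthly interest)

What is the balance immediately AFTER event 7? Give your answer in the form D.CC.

Answer: 980.92

Derivation:
After 1 (withdraw($300)): balance=$700.00 total_interest=$0.00
After 2 (month_end (apply 2% monthly interest)): balance=$714.00 total_interest=$14.00
After 3 (month_end (apply 2% monthly interest)): balance=$728.28 total_interest=$28.28
After 4 (month_end (apply 2% monthly interest)): balance=$742.84 total_interest=$42.84
After 5 (deposit($200)): balance=$942.84 total_interest=$42.84
After 6 (month_end (apply 2% monthly interest)): balance=$961.69 total_interest=$61.69
After 7 (month_end (apply 2% monthly interest)): balance=$980.92 total_interest=$80.92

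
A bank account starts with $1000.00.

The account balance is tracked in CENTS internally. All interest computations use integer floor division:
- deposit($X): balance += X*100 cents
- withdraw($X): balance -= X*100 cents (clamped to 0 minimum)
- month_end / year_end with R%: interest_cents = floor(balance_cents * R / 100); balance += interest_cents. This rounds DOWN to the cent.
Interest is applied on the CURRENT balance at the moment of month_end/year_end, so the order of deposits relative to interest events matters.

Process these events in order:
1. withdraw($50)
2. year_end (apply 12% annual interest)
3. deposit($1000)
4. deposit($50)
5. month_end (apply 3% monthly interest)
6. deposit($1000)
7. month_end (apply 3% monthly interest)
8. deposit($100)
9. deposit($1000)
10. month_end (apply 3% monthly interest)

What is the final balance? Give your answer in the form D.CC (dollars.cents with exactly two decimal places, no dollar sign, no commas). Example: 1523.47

Answer: 4503.92

Derivation:
After 1 (withdraw($50)): balance=$950.00 total_interest=$0.00
After 2 (year_end (apply 12% annual interest)): balance=$1064.00 total_interest=$114.00
After 3 (deposit($1000)): balance=$2064.00 total_interest=$114.00
After 4 (deposit($50)): balance=$2114.00 total_interest=$114.00
After 5 (month_end (apply 3% monthly interest)): balance=$2177.42 total_interest=$177.42
After 6 (deposit($1000)): balance=$3177.42 total_interest=$177.42
After 7 (month_end (apply 3% monthly interest)): balance=$3272.74 total_interest=$272.74
After 8 (deposit($100)): balance=$3372.74 total_interest=$272.74
After 9 (deposit($1000)): balance=$4372.74 total_interest=$272.74
After 10 (month_end (apply 3% monthly interest)): balance=$4503.92 total_interest=$403.92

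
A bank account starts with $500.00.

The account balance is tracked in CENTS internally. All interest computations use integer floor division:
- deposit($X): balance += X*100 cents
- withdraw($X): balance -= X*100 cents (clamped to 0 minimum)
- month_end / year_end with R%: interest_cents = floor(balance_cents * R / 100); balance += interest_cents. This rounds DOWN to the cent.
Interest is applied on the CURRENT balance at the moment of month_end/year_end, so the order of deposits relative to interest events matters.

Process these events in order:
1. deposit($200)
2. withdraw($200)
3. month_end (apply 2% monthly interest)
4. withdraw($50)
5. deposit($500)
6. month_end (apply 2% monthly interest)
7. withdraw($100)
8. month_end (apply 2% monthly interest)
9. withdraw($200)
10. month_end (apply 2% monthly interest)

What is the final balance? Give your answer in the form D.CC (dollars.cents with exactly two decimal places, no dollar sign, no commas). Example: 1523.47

After 1 (deposit($200)): balance=$700.00 total_interest=$0.00
After 2 (withdraw($200)): balance=$500.00 total_interest=$0.00
After 3 (month_end (apply 2% monthly interest)): balance=$510.00 total_interest=$10.00
After 4 (withdraw($50)): balance=$460.00 total_interest=$10.00
After 5 (deposit($500)): balance=$960.00 total_interest=$10.00
After 6 (month_end (apply 2% monthly interest)): balance=$979.20 total_interest=$29.20
After 7 (withdraw($100)): balance=$879.20 total_interest=$29.20
After 8 (month_end (apply 2% monthly interest)): balance=$896.78 total_interest=$46.78
After 9 (withdraw($200)): balance=$696.78 total_interest=$46.78
After 10 (month_end (apply 2% monthly interest)): balance=$710.71 total_interest=$60.71

Answer: 710.71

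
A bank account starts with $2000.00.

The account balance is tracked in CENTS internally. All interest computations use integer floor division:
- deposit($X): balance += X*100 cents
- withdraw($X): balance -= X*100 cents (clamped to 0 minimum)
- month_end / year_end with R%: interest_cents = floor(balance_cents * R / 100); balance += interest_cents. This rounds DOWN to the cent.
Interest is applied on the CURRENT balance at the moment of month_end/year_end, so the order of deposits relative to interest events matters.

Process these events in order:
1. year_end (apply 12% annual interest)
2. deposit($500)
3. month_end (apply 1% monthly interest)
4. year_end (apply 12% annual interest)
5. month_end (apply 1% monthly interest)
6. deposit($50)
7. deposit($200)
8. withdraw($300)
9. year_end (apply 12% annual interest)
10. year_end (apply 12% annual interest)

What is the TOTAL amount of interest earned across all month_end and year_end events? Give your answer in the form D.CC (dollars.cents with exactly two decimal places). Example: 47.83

Answer: 1414.13

Derivation:
After 1 (year_end (apply 12% annual interest)): balance=$2240.00 total_interest=$240.00
After 2 (deposit($500)): balance=$2740.00 total_interest=$240.00
After 3 (month_end (apply 1% monthly interest)): balance=$2767.40 total_interest=$267.40
After 4 (year_end (apply 12% annual interest)): balance=$3099.48 total_interest=$599.48
After 5 (month_end (apply 1% monthly interest)): balance=$3130.47 total_interest=$630.47
After 6 (deposit($50)): balance=$3180.47 total_interest=$630.47
After 7 (deposit($200)): balance=$3380.47 total_interest=$630.47
After 8 (withdraw($300)): balance=$3080.47 total_interest=$630.47
After 9 (year_end (apply 12% annual interest)): balance=$3450.12 total_interest=$1000.12
After 10 (year_end (apply 12% annual interest)): balance=$3864.13 total_interest=$1414.13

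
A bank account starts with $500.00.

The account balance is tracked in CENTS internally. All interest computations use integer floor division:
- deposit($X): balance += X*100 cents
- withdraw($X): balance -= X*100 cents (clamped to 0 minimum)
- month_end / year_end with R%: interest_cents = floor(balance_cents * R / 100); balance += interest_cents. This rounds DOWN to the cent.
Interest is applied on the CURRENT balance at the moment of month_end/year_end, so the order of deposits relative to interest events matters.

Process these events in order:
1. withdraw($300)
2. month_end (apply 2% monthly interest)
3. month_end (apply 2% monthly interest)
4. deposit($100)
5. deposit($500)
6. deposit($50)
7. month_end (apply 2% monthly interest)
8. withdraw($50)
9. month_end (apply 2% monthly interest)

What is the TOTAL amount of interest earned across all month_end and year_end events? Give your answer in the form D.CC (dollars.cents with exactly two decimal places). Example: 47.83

After 1 (withdraw($300)): balance=$200.00 total_interest=$0.00
After 2 (month_end (apply 2% monthly interest)): balance=$204.00 total_interest=$4.00
After 3 (month_end (apply 2% monthly interest)): balance=$208.08 total_interest=$8.08
After 4 (deposit($100)): balance=$308.08 total_interest=$8.08
After 5 (deposit($500)): balance=$808.08 total_interest=$8.08
After 6 (deposit($50)): balance=$858.08 total_interest=$8.08
After 7 (month_end (apply 2% monthly interest)): balance=$875.24 total_interest=$25.24
After 8 (withdraw($50)): balance=$825.24 total_interest=$25.24
After 9 (month_end (apply 2% monthly interest)): balance=$841.74 total_interest=$41.74

Answer: 41.74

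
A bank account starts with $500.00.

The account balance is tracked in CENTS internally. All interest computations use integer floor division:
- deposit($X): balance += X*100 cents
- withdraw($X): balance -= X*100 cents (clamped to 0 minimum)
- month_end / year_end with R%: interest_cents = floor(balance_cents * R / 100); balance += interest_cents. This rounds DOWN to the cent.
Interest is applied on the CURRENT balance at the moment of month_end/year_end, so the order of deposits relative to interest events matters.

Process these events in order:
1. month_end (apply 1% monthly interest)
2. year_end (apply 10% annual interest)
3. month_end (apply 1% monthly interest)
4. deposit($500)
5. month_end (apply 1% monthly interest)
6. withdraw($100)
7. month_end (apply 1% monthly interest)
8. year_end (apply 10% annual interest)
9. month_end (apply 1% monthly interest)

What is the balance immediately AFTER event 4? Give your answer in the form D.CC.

Answer: 1061.05

Derivation:
After 1 (month_end (apply 1% monthly interest)): balance=$505.00 total_interest=$5.00
After 2 (year_end (apply 10% annual interest)): balance=$555.50 total_interest=$55.50
After 3 (month_end (apply 1% monthly interest)): balance=$561.05 total_interest=$61.05
After 4 (deposit($500)): balance=$1061.05 total_interest=$61.05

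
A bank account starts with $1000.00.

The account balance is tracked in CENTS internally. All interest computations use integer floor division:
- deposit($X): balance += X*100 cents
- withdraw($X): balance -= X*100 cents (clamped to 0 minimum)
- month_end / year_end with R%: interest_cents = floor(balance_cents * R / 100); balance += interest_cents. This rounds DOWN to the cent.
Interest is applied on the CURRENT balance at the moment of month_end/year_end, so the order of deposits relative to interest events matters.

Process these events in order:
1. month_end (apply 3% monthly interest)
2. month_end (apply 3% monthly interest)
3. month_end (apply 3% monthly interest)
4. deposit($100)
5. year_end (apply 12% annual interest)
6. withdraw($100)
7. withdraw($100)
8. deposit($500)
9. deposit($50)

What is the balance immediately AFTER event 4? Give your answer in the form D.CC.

After 1 (month_end (apply 3% monthly interest)): balance=$1030.00 total_interest=$30.00
After 2 (month_end (apply 3% monthly interest)): balance=$1060.90 total_interest=$60.90
After 3 (month_end (apply 3% monthly interest)): balance=$1092.72 total_interest=$92.72
After 4 (deposit($100)): balance=$1192.72 total_interest=$92.72

Answer: 1192.72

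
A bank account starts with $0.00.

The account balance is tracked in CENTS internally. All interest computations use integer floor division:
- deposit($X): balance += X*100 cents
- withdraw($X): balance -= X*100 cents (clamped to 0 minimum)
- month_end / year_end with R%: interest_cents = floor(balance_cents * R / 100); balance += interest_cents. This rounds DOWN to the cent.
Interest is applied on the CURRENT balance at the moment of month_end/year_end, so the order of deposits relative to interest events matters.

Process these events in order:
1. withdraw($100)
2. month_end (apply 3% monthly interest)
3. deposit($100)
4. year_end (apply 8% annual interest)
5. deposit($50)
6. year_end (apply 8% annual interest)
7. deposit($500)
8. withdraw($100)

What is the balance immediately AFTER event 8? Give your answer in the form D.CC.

Answer: 570.64

Derivation:
After 1 (withdraw($100)): balance=$0.00 total_interest=$0.00
After 2 (month_end (apply 3% monthly interest)): balance=$0.00 total_interest=$0.00
After 3 (deposit($100)): balance=$100.00 total_interest=$0.00
After 4 (year_end (apply 8% annual interest)): balance=$108.00 total_interest=$8.00
After 5 (deposit($50)): balance=$158.00 total_interest=$8.00
After 6 (year_end (apply 8% annual interest)): balance=$170.64 total_interest=$20.64
After 7 (deposit($500)): balance=$670.64 total_interest=$20.64
After 8 (withdraw($100)): balance=$570.64 total_interest=$20.64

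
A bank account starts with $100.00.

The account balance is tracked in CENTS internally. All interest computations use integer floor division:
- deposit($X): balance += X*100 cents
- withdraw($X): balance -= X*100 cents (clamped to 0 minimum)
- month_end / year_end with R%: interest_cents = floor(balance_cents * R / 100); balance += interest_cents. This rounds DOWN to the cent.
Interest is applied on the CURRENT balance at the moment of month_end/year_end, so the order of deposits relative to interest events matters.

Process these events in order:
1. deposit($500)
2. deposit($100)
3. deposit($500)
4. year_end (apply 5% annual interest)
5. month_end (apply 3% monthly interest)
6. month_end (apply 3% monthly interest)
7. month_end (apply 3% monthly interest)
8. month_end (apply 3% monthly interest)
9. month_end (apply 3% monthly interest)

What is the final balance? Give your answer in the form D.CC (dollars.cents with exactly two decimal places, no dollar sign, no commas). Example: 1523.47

Answer: 1460.67

Derivation:
After 1 (deposit($500)): balance=$600.00 total_interest=$0.00
After 2 (deposit($100)): balance=$700.00 total_interest=$0.00
After 3 (deposit($500)): balance=$1200.00 total_interest=$0.00
After 4 (year_end (apply 5% annual interest)): balance=$1260.00 total_interest=$60.00
After 5 (month_end (apply 3% monthly interest)): balance=$1297.80 total_interest=$97.80
After 6 (month_end (apply 3% monthly interest)): balance=$1336.73 total_interest=$136.73
After 7 (month_end (apply 3% monthly interest)): balance=$1376.83 total_interest=$176.83
After 8 (month_end (apply 3% monthly interest)): balance=$1418.13 total_interest=$218.13
After 9 (month_end (apply 3% monthly interest)): balance=$1460.67 total_interest=$260.67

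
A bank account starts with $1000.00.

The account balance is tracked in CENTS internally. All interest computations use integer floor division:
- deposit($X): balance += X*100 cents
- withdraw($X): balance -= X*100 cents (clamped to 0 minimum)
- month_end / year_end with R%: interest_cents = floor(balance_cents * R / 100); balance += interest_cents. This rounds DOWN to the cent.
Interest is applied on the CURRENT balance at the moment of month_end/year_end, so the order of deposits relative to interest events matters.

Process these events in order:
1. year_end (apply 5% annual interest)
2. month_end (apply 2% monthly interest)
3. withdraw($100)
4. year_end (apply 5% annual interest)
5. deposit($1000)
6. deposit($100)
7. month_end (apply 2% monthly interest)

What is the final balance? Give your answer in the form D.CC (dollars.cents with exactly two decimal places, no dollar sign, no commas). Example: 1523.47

After 1 (year_end (apply 5% annual interest)): balance=$1050.00 total_interest=$50.00
After 2 (month_end (apply 2% monthly interest)): balance=$1071.00 total_interest=$71.00
After 3 (withdraw($100)): balance=$971.00 total_interest=$71.00
After 4 (year_end (apply 5% annual interest)): balance=$1019.55 total_interest=$119.55
After 5 (deposit($1000)): balance=$2019.55 total_interest=$119.55
After 6 (deposit($100)): balance=$2119.55 total_interest=$119.55
After 7 (month_end (apply 2% monthly interest)): balance=$2161.94 total_interest=$161.94

Answer: 2161.94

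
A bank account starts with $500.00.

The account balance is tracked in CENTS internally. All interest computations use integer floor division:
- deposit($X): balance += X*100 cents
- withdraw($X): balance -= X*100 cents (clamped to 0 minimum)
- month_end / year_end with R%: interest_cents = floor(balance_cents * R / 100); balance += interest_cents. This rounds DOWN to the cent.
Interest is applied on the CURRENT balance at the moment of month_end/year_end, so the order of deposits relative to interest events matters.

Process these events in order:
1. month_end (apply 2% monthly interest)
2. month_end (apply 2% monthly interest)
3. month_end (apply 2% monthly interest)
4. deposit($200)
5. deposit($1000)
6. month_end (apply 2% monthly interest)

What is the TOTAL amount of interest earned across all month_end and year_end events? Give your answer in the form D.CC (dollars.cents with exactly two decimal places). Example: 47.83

After 1 (month_end (apply 2% monthly interest)): balance=$510.00 total_interest=$10.00
After 2 (month_end (apply 2% monthly interest)): balance=$520.20 total_interest=$20.20
After 3 (month_end (apply 2% monthly interest)): balance=$530.60 total_interest=$30.60
After 4 (deposit($200)): balance=$730.60 total_interest=$30.60
After 5 (deposit($1000)): balance=$1730.60 total_interest=$30.60
After 6 (month_end (apply 2% monthly interest)): balance=$1765.21 total_interest=$65.21

Answer: 65.21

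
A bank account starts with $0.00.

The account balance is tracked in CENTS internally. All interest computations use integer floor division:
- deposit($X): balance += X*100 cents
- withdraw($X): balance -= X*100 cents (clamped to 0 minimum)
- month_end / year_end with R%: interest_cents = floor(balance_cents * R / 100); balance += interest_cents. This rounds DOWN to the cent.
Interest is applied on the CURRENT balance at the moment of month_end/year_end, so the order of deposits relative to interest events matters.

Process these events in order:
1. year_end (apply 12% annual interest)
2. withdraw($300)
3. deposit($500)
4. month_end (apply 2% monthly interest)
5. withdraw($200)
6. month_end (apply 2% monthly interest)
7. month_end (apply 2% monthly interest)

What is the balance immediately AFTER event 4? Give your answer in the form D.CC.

After 1 (year_end (apply 12% annual interest)): balance=$0.00 total_interest=$0.00
After 2 (withdraw($300)): balance=$0.00 total_interest=$0.00
After 3 (deposit($500)): balance=$500.00 total_interest=$0.00
After 4 (month_end (apply 2% monthly interest)): balance=$510.00 total_interest=$10.00

Answer: 510.00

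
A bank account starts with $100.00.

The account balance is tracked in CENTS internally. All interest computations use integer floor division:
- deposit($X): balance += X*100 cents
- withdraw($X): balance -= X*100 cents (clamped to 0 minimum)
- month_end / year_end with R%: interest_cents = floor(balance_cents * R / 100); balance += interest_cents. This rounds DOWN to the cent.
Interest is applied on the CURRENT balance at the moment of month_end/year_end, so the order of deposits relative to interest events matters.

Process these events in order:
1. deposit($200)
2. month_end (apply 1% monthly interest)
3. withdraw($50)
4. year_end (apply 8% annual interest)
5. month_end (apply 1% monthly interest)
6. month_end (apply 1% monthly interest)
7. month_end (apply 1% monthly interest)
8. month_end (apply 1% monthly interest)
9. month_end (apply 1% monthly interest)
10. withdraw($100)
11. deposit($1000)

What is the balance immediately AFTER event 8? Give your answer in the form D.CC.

After 1 (deposit($200)): balance=$300.00 total_interest=$0.00
After 2 (month_end (apply 1% monthly interest)): balance=$303.00 total_interest=$3.00
After 3 (withdraw($50)): balance=$253.00 total_interest=$3.00
After 4 (year_end (apply 8% annual interest)): balance=$273.24 total_interest=$23.24
After 5 (month_end (apply 1% monthly interest)): balance=$275.97 total_interest=$25.97
After 6 (month_end (apply 1% monthly interest)): balance=$278.72 total_interest=$28.72
After 7 (month_end (apply 1% monthly interest)): balance=$281.50 total_interest=$31.50
After 8 (month_end (apply 1% monthly interest)): balance=$284.31 total_interest=$34.31

Answer: 284.31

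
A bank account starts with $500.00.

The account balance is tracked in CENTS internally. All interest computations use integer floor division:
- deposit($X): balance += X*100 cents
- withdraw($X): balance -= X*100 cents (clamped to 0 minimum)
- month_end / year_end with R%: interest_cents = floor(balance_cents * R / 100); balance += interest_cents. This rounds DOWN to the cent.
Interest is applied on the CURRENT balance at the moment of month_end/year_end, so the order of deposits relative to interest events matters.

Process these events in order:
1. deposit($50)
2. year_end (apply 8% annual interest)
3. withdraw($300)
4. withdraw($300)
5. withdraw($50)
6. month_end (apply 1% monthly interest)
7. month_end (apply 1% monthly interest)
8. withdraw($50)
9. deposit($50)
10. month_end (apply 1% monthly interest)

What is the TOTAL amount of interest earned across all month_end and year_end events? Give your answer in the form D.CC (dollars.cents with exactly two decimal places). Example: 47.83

After 1 (deposit($50)): balance=$550.00 total_interest=$0.00
After 2 (year_end (apply 8% annual interest)): balance=$594.00 total_interest=$44.00
After 3 (withdraw($300)): balance=$294.00 total_interest=$44.00
After 4 (withdraw($300)): balance=$0.00 total_interest=$44.00
After 5 (withdraw($50)): balance=$0.00 total_interest=$44.00
After 6 (month_end (apply 1% monthly interest)): balance=$0.00 total_interest=$44.00
After 7 (month_end (apply 1% monthly interest)): balance=$0.00 total_interest=$44.00
After 8 (withdraw($50)): balance=$0.00 total_interest=$44.00
After 9 (deposit($50)): balance=$50.00 total_interest=$44.00
After 10 (month_end (apply 1% monthly interest)): balance=$50.50 total_interest=$44.50

Answer: 44.50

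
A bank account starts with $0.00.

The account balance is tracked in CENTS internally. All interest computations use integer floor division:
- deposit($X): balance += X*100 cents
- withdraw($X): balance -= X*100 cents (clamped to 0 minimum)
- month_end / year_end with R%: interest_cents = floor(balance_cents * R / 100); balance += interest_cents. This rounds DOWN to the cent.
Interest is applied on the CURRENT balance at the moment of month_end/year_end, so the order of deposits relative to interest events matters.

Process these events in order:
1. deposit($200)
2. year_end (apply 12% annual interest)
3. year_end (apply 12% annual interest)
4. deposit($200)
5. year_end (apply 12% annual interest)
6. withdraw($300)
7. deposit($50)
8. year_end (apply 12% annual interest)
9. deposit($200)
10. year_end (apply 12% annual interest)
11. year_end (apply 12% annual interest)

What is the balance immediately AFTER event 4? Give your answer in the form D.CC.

Answer: 450.88

Derivation:
After 1 (deposit($200)): balance=$200.00 total_interest=$0.00
After 2 (year_end (apply 12% annual interest)): balance=$224.00 total_interest=$24.00
After 3 (year_end (apply 12% annual interest)): balance=$250.88 total_interest=$50.88
After 4 (deposit($200)): balance=$450.88 total_interest=$50.88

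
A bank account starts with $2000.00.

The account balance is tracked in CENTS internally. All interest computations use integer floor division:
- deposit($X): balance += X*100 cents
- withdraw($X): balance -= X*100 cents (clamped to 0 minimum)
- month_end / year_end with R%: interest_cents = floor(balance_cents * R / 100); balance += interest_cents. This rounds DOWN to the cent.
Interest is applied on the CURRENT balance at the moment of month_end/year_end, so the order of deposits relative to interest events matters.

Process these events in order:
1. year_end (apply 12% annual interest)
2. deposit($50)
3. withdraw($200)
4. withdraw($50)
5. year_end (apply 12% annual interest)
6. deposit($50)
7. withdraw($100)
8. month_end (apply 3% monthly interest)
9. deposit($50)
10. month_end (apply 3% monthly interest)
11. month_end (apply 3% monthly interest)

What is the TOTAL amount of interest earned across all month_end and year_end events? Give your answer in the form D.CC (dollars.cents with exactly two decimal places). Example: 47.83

After 1 (year_end (apply 12% annual interest)): balance=$2240.00 total_interest=$240.00
After 2 (deposit($50)): balance=$2290.00 total_interest=$240.00
After 3 (withdraw($200)): balance=$2090.00 total_interest=$240.00
After 4 (withdraw($50)): balance=$2040.00 total_interest=$240.00
After 5 (year_end (apply 12% annual interest)): balance=$2284.80 total_interest=$484.80
After 6 (deposit($50)): balance=$2334.80 total_interest=$484.80
After 7 (withdraw($100)): balance=$2234.80 total_interest=$484.80
After 8 (month_end (apply 3% monthly interest)): balance=$2301.84 total_interest=$551.84
After 9 (deposit($50)): balance=$2351.84 total_interest=$551.84
After 10 (month_end (apply 3% monthly interest)): balance=$2422.39 total_interest=$622.39
After 11 (month_end (apply 3% monthly interest)): balance=$2495.06 total_interest=$695.06

Answer: 695.06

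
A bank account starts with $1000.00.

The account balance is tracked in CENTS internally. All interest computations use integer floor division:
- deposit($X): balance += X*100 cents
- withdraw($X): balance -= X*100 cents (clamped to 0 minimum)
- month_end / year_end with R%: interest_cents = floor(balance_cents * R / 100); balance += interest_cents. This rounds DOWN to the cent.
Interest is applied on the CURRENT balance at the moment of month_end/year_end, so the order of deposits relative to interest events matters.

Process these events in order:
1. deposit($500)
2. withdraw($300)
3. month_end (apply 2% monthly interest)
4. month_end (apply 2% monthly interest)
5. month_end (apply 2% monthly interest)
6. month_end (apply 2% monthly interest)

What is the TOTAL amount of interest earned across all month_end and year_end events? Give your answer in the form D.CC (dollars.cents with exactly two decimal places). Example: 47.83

Answer: 98.90

Derivation:
After 1 (deposit($500)): balance=$1500.00 total_interest=$0.00
After 2 (withdraw($300)): balance=$1200.00 total_interest=$0.00
After 3 (month_end (apply 2% monthly interest)): balance=$1224.00 total_interest=$24.00
After 4 (month_end (apply 2% monthly interest)): balance=$1248.48 total_interest=$48.48
After 5 (month_end (apply 2% monthly interest)): balance=$1273.44 total_interest=$73.44
After 6 (month_end (apply 2% monthly interest)): balance=$1298.90 total_interest=$98.90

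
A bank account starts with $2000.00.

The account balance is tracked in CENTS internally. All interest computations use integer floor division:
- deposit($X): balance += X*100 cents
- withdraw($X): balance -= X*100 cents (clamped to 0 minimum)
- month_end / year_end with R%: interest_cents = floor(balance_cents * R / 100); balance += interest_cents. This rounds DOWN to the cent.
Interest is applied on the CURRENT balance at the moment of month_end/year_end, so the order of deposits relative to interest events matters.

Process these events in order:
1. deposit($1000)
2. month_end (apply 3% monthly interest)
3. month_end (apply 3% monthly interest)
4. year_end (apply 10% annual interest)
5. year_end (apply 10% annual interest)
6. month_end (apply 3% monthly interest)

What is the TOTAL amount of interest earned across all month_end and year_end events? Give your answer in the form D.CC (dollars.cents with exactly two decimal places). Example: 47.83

After 1 (deposit($1000)): balance=$3000.00 total_interest=$0.00
After 2 (month_end (apply 3% monthly interest)): balance=$3090.00 total_interest=$90.00
After 3 (month_end (apply 3% monthly interest)): balance=$3182.70 total_interest=$182.70
After 4 (year_end (apply 10% annual interest)): balance=$3500.97 total_interest=$500.97
After 5 (year_end (apply 10% annual interest)): balance=$3851.06 total_interest=$851.06
After 6 (month_end (apply 3% monthly interest)): balance=$3966.59 total_interest=$966.59

Answer: 966.59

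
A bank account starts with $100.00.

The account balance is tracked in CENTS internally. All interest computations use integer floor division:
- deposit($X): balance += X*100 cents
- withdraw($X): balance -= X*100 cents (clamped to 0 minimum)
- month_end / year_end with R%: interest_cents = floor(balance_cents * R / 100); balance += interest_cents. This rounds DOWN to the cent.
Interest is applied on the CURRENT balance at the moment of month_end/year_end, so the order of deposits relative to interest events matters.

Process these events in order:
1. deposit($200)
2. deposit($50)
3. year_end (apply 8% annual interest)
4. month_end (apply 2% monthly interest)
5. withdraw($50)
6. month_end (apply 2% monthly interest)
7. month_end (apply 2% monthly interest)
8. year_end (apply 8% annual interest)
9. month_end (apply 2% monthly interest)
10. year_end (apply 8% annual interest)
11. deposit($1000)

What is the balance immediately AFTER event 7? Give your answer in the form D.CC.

After 1 (deposit($200)): balance=$300.00 total_interest=$0.00
After 2 (deposit($50)): balance=$350.00 total_interest=$0.00
After 3 (year_end (apply 8% annual interest)): balance=$378.00 total_interest=$28.00
After 4 (month_end (apply 2% monthly interest)): balance=$385.56 total_interest=$35.56
After 5 (withdraw($50)): balance=$335.56 total_interest=$35.56
After 6 (month_end (apply 2% monthly interest)): balance=$342.27 total_interest=$42.27
After 7 (month_end (apply 2% monthly interest)): balance=$349.11 total_interest=$49.11

Answer: 349.11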